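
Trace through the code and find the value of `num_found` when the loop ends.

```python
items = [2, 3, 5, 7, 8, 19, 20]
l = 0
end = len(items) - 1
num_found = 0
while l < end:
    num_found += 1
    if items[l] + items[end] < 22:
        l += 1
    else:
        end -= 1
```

Let's trace through this code step by step.

Initialize: items = [2, 3, 5, 7, 8, 19, 20]
Initialize: l = 0
Initialize: end = 6
Initialize: num_found = 0
Entering loop: while l < end:
After iteration 1: l = 0, end = 5, num_found = 1
After iteration 2: l = 1, end = 5, num_found = 2
After iteration 3: l = 1, end = 4, num_found = 3
After iteration 4: l = 2, end = 4, num_found = 4
After iteration 5: l = 3, end = 4, num_found = 5
After iteration 6: l = 4, end = 4, num_found = 6
Loop ends.

Final answer: 6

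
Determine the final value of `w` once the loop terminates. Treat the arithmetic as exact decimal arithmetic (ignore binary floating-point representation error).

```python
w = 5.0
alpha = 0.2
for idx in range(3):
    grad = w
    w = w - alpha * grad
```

Let's trace through this code step by step.

Initialize: w = 5.0
Initialize: alpha = 0.2
Entering loop: for idx in range(3):
After iteration 1: idx = 0, w = 4.0, grad = 5.0
After iteration 2: idx = 1, w = 3.2, grad = 4.0
After iteration 3: idx = 2, w = 2.56, grad = 3.2
Loop ends.

Final answer: 2.56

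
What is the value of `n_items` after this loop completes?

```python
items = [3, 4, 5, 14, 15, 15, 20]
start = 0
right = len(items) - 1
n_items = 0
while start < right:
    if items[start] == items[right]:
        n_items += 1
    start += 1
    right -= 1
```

Let's trace through this code step by step.

Initialize: items = [3, 4, 5, 14, 15, 15, 20]
Initialize: start = 0
Initialize: right = 6
Initialize: n_items = 0
Entering loop: while start < right:
After iteration 1: start = 1, right = 5, n_items = 0
After iteration 2: start = 2, right = 4, n_items = 0
After iteration 3: start = 3, right = 3, n_items = 0
Loop ends.

Final answer: 0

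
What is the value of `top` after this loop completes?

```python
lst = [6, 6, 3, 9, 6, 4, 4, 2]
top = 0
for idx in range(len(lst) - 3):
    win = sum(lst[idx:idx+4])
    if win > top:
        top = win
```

Let's trace through this code step by step.

Initialize: lst = [6, 6, 3, 9, 6, 4, 4, 2]
Initialize: top = 0
Entering loop: for idx in range(len(lst) - 3):
After iteration 1: idx = 0, top = 24, win = 24
After iteration 2: idx = 1, top = 24, win = 24
After iteration 3: idx = 2, top = 24, win = 22
After iteration 4: idx = 3, top = 24, win = 23
After iteration 5: idx = 4, top = 24, win = 16
Loop ends.

Final answer: 24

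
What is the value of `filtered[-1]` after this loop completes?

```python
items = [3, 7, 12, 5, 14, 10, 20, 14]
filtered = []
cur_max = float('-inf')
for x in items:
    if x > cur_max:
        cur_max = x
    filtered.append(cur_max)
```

Let's trace through this code step by step.

Initialize: items = [3, 7, 12, 5, 14, 10, 20, 14]
Initialize: filtered = []
Initialize: cur_max = -inf
Entering loop: for x in items:
After iteration 1: x = 3, filtered = [3], cur_max = 3
After iteration 2: x = 7, filtered = [3, 7], cur_max = 7
After iteration 3: x = 12, filtered = [3, 7, 12], cur_max = 12
After iteration 4: x = 5, filtered = [3, 7, 12, 12], cur_max = 12
After iteration 5: x = 14, filtered = [3, 7, 12, 12, 14], cur_max = 14
After iteration 6: x = 10, filtered = [3, 7, 12, 12, 14, 14], cur_max = 14
After iteration 7: x = 20, filtered = [3, 7, 12, 12, 14, 14, 20], cur_max = 20
After iteration 8: x = 14, filtered = [3, 7, 12, 12, 14, 14, 20, 20], cur_max = 20
Loop ends.
filtered[-1] = 20

Final answer: 20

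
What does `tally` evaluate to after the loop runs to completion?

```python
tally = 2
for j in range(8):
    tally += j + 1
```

Let's trace through this code step by step.

Initialize: tally = 2
Entering loop: for j in range(8):
After iteration 1: j = 0, tally = 3
After iteration 2: j = 1, tally = 5
After iteration 3: j = 2, tally = 8
After iteration 4: j = 3, tally = 12
After iteration 5: j = 4, tally = 17
After iteration 6: j = 5, tally = 23
After iteration 7: j = 6, tally = 30
After iteration 8: j = 7, tally = 38
Loop ends.

Final answer: 38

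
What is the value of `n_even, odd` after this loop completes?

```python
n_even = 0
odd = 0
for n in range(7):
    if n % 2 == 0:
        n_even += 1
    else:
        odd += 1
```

Let's trace through this code step by step.

Initialize: n_even = 0
Initialize: odd = 0
Entering loop: for n in range(7):
After iteration 1: n = 0, n_even = 1, odd = 0
After iteration 2: n = 1, n_even = 1, odd = 1
After iteration 3: n = 2, n_even = 2, odd = 1
After iteration 4: n = 3, n_even = 2, odd = 2
After iteration 5: n = 4, n_even = 3, odd = 2
After iteration 6: n = 5, n_even = 3, odd = 3
After iteration 7: n = 6, n_even = 4, odd = 3
Loop ends.

Final answer: 4, 3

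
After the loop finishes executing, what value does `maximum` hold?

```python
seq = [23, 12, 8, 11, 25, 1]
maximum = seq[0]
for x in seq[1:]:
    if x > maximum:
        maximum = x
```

Let's trace through this code step by step.

Initialize: seq = [23, 12, 8, 11, 25, 1]
Initialize: maximum = 23
Entering loop: for x in seq[1:]:
After iteration 1: x = 12, maximum = 23
After iteration 2: x = 8, maximum = 23
After iteration 3: x = 11, maximum = 23
After iteration 4: x = 25, maximum = 25
After iteration 5: x = 1, maximum = 25
Loop ends.

Final answer: 25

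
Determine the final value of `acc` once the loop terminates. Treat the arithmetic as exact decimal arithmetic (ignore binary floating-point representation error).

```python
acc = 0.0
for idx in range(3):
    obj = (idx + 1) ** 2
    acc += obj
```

Let's trace through this code step by step.

Initialize: acc = 0.0
Entering loop: for idx in range(3):
After iteration 1: idx = 0, acc = 1.0, obj = 1
After iteration 2: idx = 1, acc = 5.0, obj = 4
After iteration 3: idx = 2, acc = 14.0, obj = 9
Loop ends.

Final answer: 14.0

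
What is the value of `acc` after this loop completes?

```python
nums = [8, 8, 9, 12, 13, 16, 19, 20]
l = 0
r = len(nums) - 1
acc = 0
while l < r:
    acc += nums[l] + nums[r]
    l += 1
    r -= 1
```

Let's trace through this code step by step.

Initialize: nums = [8, 8, 9, 12, 13, 16, 19, 20]
Initialize: l = 0
Initialize: r = 7
Initialize: acc = 0
Entering loop: while l < r:
After iteration 1: l = 1, r = 6, acc = 28
After iteration 2: l = 2, r = 5, acc = 55
After iteration 3: l = 3, r = 4, acc = 80
After iteration 4: l = 4, r = 3, acc = 105
Loop ends.

Final answer: 105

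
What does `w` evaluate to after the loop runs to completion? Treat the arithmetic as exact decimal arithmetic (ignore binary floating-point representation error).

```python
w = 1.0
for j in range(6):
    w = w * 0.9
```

Let's trace through this code step by step.

Initialize: w = 1.0
Entering loop: for j in range(6):
After iteration 1: j = 0, w = 0.9
After iteration 2: j = 1, w = 0.81
After iteration 3: j = 2, w = 0.729
After iteration 4: j = 3, w = 0.6561
After iteration 5: j = 4, w = 0.59049
After iteration 6: j = 5, w = 0.531441
Loop ends.

Final answer: 0.531441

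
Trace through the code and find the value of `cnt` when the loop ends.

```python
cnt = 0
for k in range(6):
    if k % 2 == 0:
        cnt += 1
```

Let's trace through this code step by step.

Initialize: cnt = 0
Entering loop: for k in range(6):
After iteration 1: k = 0, cnt = 1
After iteration 2: k = 1, cnt = 1
After iteration 3: k = 2, cnt = 2
After iteration 4: k = 3, cnt = 2
After iteration 5: k = 4, cnt = 3
After iteration 6: k = 5, cnt = 3
Loop ends.

Final answer: 3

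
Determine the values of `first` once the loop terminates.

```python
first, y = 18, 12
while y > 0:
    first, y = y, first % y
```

Let's trace through this code step by step.

Initialize: first = 18
Initialize: y = 12
Entering loop: while y > 0:
After iteration 1: first = 12, y = 6
After iteration 2: first = 6, y = 0
Loop ends.

Final answer: 6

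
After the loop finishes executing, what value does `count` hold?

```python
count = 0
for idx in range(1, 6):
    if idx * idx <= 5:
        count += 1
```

Let's trace through this code step by step.

Initialize: count = 0
Entering loop: for idx in range(1, 6):
After iteration 1: idx = 1, count = 1
After iteration 2: idx = 2, count = 2
After iteration 3: idx = 3, count = 2
After iteration 4: idx = 4, count = 2
After iteration 5: idx = 5, count = 2
Loop ends.

Final answer: 2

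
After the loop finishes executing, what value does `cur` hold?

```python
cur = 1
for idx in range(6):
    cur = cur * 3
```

Let's trace through this code step by step.

Initialize: cur = 1
Entering loop: for idx in range(6):
After iteration 1: idx = 0, cur = 3
After iteration 2: idx = 1, cur = 9
After iteration 3: idx = 2, cur = 27
After iteration 4: idx = 3, cur = 81
After iteration 5: idx = 4, cur = 243
After iteration 6: idx = 5, cur = 729
Loop ends.

Final answer: 729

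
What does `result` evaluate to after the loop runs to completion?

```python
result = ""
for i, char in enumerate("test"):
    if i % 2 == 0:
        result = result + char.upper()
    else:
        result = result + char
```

Let's trace through this code step by step.

Initialize: result = ''
Entering loop: for i, char in enumerate("test"):
After iteration 1: i = 0, char = 't', result = 'T'
After iteration 2: i = 1, char = 'e', result = 'Te'
After iteration 3: i = 2, char = 's', result = 'TeS'
After iteration 4: i = 3, char = 't', result = 'TeSt'
Loop ends.

Final answer: 'TeSt'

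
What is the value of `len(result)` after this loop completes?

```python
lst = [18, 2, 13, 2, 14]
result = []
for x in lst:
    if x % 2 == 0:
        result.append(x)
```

Let's trace through this code step by step.

Initialize: lst = [18, 2, 13, 2, 14]
Initialize: result = []
Entering loop: for x in lst:
After iteration 1: x = 18, result = [18]
After iteration 2: x = 2, result = [18, 2]
After iteration 3: x = 13, result = [18, 2]
After iteration 4: x = 2, result = [18, 2, 2]
After iteration 5: x = 14, result = [18, 2, 2, 14]
Loop ends.
len(result) = 4

Final answer: 4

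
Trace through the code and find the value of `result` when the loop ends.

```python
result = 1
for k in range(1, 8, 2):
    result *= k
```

Let's trace through this code step by step.

Initialize: result = 1
Entering loop: for k in range(1, 8, 2):
After iteration 1: k = 1, result = 1
After iteration 2: k = 3, result = 3
After iteration 3: k = 5, result = 15
After iteration 4: k = 7, result = 105
Loop ends.

Final answer: 105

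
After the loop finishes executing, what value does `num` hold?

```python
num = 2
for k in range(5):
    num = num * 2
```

Let's trace through this code step by step.

Initialize: num = 2
Entering loop: for k in range(5):
After iteration 1: k = 0, num = 4
After iteration 2: k = 1, num = 8
After iteration 3: k = 2, num = 16
After iteration 4: k = 3, num = 32
After iteration 5: k = 4, num = 64
Loop ends.

Final answer: 64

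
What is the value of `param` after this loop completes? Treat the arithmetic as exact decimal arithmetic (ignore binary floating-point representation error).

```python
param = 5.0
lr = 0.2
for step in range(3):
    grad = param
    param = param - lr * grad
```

Let's trace through this code step by step.

Initialize: param = 5.0
Initialize: lr = 0.2
Entering loop: for step in range(3):
After iteration 1: step = 0, param = 4.0, grad = 5.0
After iteration 2: step = 1, param = 3.2, grad = 4.0
After iteration 3: step = 2, param = 2.56, grad = 3.2
Loop ends.

Final answer: 2.56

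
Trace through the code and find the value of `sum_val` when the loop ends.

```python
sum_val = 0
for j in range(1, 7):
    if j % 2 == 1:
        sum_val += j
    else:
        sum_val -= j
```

Let's trace through this code step by step.

Initialize: sum_val = 0
Entering loop: for j in range(1, 7):
After iteration 1: j = 1, sum_val = 1
After iteration 2: j = 2, sum_val = -1
After iteration 3: j = 3, sum_val = 2
After iteration 4: j = 4, sum_val = -2
After iteration 5: j = 5, sum_val = 3
After iteration 6: j = 6, sum_val = -3
Loop ends.

Final answer: -3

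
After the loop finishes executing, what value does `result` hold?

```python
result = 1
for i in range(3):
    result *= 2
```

Let's trace through this code step by step.

Initialize: result = 1
Entering loop: for i in range(3):
After iteration 1: i = 0, result = 2
After iteration 2: i = 1, result = 4
After iteration 3: i = 2, result = 8
Loop ends.

Final answer: 8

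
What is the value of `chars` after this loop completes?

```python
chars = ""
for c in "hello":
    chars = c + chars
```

Let's trace through this code step by step.

Initialize: chars = ''
Entering loop: for c in "hello":
After iteration 1: c = 'h', chars = 'h'
After iteration 2: c = 'e', chars = 'eh'
After iteration 3: c = 'l', chars = 'leh'
After iteration 4: c = 'l', chars = 'lleh'
After iteration 5: c = 'o', chars = 'olleh'
Loop ends.

Final answer: 'olleh'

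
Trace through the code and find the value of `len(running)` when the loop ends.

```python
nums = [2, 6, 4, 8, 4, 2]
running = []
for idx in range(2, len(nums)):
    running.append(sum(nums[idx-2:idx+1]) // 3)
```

Let's trace through this code step by step.

Initialize: nums = [2, 6, 4, 8, 4, 2]
Initialize: running = []
Entering loop: for idx in range(2, len(nums)):
After iteration 1: idx = 2, running = [4]
After iteration 2: idx = 3, running = [4, 6]
After iteration 3: idx = 4, running = [4, 6, 5]
After iteration 4: idx = 5, running = [4, 6, 5, 4]
Loop ends.
len(running) = 4

Final answer: 4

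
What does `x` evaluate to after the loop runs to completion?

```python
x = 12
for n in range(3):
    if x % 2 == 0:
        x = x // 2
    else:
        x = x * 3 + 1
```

Let's trace through this code step by step.

Initialize: x = 12
Entering loop: for n in range(3):
After iteration 1: n = 0, x = 6
After iteration 2: n = 1, x = 3
After iteration 3: n = 2, x = 10
Loop ends.

Final answer: 10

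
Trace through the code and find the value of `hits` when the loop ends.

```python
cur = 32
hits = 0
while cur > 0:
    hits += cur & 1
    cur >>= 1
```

Let's trace through this code step by step.

Initialize: cur = 32
Initialize: hits = 0
Entering loop: while cur > 0:
After iteration 1: cur = 16, hits = 0
After iteration 2: cur = 8, hits = 0
After iteration 3: cur = 4, hits = 0
After iteration 4: cur = 2, hits = 0
After iteration 5: cur = 1, hits = 0
After iteration 6: cur = 0, hits = 1
Loop ends.

Final answer: 1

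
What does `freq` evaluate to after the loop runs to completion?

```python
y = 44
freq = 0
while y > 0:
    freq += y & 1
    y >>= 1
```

Let's trace through this code step by step.

Initialize: y = 44
Initialize: freq = 0
Entering loop: while y > 0:
After iteration 1: y = 22, freq = 0
After iteration 2: y = 11, freq = 0
After iteration 3: y = 5, freq = 1
After iteration 4: y = 2, freq = 2
After iteration 5: y = 1, freq = 2
After iteration 6: y = 0, freq = 3
Loop ends.

Final answer: 3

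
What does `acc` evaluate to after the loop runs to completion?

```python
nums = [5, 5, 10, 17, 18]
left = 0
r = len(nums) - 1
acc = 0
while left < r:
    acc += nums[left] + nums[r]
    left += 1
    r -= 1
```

Let's trace through this code step by step.

Initialize: nums = [5, 5, 10, 17, 18]
Initialize: left = 0
Initialize: r = 4
Initialize: acc = 0
Entering loop: while left < r:
After iteration 1: left = 1, r = 3, acc = 23
After iteration 2: left = 2, r = 2, acc = 45
Loop ends.

Final answer: 45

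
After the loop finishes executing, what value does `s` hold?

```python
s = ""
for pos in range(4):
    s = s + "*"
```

Let's trace through this code step by step.

Initialize: s = ''
Entering loop: for pos in range(4):
After iteration 1: pos = 0, s = '*'
After iteration 2: pos = 1, s = '**'
After iteration 3: pos = 2, s = '***'
After iteration 4: pos = 3, s = '****'
Loop ends.

Final answer: '****'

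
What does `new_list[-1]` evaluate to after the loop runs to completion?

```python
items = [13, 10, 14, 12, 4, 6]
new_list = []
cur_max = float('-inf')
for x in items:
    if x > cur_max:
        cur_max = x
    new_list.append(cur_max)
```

Let's trace through this code step by step.

Initialize: items = [13, 10, 14, 12, 4, 6]
Initialize: new_list = []
Initialize: cur_max = -inf
Entering loop: for x in items:
After iteration 1: x = 13, new_list = [13], cur_max = 13
After iteration 2: x = 10, new_list = [13, 13], cur_max = 13
After iteration 3: x = 14, new_list = [13, 13, 14], cur_max = 14
After iteration 4: x = 12, new_list = [13, 13, 14, 14], cur_max = 14
After iteration 5: x = 4, new_list = [13, 13, 14, 14, 14], cur_max = 14
After iteration 6: x = 6, new_list = [13, 13, 14, 14, 14, 14], cur_max = 14
Loop ends.
new_list[-1] = 14

Final answer: 14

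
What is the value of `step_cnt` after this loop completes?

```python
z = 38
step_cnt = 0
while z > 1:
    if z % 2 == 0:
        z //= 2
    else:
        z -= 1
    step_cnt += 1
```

Let's trace through this code step by step.

Initialize: z = 38
Initialize: step_cnt = 0
Entering loop: while z > 1:
After iteration 1: z = 19, step_cnt = 1
After iteration 2: z = 18, step_cnt = 2
After iteration 3: z = 9, step_cnt = 3
After iteration 4: z = 8, step_cnt = 4
After iteration 5: z = 4, step_cnt = 5
After iteration 6: z = 2, step_cnt = 6
After iteration 7: z = 1, step_cnt = 7
Loop ends.

Final answer: 7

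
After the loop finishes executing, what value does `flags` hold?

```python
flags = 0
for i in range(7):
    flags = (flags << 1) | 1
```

Let's trace through this code step by step.

Initialize: flags = 0
Entering loop: for i in range(7):
After iteration 1: i = 0, flags = 1
After iteration 2: i = 1, flags = 3
After iteration 3: i = 2, flags = 7
After iteration 4: i = 3, flags = 15
After iteration 5: i = 4, flags = 31
After iteration 6: i = 5, flags = 63
After iteration 7: i = 6, flags = 127
Loop ends.

Final answer: 127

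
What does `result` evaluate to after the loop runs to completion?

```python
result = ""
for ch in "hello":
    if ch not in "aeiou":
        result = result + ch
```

Let's trace through this code step by step.

Initialize: result = ''
Entering loop: for ch in "hello":
After iteration 1: ch = 'h', result = 'h'
After iteration 2: ch = 'e', result = 'h'
After iteration 3: ch = 'l', result = 'hl'
After iteration 4: ch = 'l', result = 'hll'
After iteration 5: ch = 'o', result = 'hll'
Loop ends.

Final answer: 'hll'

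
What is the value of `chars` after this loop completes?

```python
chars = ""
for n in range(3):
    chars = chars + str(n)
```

Let's trace through this code step by step.

Initialize: chars = ''
Entering loop: for n in range(3):
After iteration 1: n = 0, chars = '0'
After iteration 2: n = 1, chars = '01'
After iteration 3: n = 2, chars = '012'
Loop ends.

Final answer: '012'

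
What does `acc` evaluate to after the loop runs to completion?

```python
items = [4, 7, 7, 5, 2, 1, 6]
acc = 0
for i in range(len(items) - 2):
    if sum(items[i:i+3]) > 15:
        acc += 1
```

Let's trace through this code step by step.

Initialize: items = [4, 7, 7, 5, 2, 1, 6]
Initialize: acc = 0
Entering loop: for i in range(len(items) - 2):
After iteration 1: i = 0, acc = 1
After iteration 2: i = 1, acc = 2
After iteration 3: i = 2, acc = 2
After iteration 4: i = 3, acc = 2
After iteration 5: i = 4, acc = 2
Loop ends.

Final answer: 2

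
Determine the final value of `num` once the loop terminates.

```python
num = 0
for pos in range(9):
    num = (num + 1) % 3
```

Let's trace through this code step by step.

Initialize: num = 0
Entering loop: for pos in range(9):
After iteration 1: pos = 0, num = 1
After iteration 2: pos = 1, num = 2
After iteration 3: pos = 2, num = 0
After iteration 4: pos = 3, num = 1
After iteration 5: pos = 4, num = 2
After iteration 6: pos = 5, num = 0
After iteration 7: pos = 6, num = 1
After iteration 8: pos = 7, num = 2
After iteration 9: pos = 8, num = 0
Loop ends.

Final answer: 0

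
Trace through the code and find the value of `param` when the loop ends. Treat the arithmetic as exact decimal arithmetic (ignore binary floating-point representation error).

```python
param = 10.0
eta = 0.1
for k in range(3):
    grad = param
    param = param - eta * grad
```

Let's trace through this code step by step.

Initialize: param = 10.0
Initialize: eta = 0.1
Entering loop: for k in range(3):
After iteration 1: k = 0, param = 9.0, grad = 10.0
After iteration 2: k = 1, param = 8.1, grad = 9.0
After iteration 3: k = 2, param = 7.29, grad = 8.1
Loop ends.

Final answer: 7.29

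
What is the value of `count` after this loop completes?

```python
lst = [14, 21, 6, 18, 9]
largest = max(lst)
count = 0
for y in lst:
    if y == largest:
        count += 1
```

Let's trace through this code step by step.

Initialize: lst = [14, 21, 6, 18, 9]
Initialize: largest = 21
Initialize: count = 0
Entering loop: for y in lst:
After iteration 1: y = 14, count = 0
After iteration 2: y = 21, count = 1
After iteration 3: y = 6, count = 1
After iteration 4: y = 18, count = 1
After iteration 5: y = 9, count = 1
Loop ends.

Final answer: 1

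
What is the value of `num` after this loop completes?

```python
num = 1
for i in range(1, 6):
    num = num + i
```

Let's trace through this code step by step.

Initialize: num = 1
Entering loop: for i in range(1, 6):
After iteration 1: i = 1, num = 2
After iteration 2: i = 2, num = 4
After iteration 3: i = 3, num = 7
After iteration 4: i = 4, num = 11
After iteration 5: i = 5, num = 16
Loop ends.

Final answer: 16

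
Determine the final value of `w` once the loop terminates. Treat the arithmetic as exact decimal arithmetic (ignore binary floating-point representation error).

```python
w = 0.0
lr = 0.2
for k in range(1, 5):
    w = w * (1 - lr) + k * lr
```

Let's trace through this code step by step.

Initialize: w = 0.0
Initialize: lr = 0.2
Entering loop: for k in range(1, 5):
After iteration 1: k = 1, w = 0.2
After iteration 2: k = 2, w = 0.56
After iteration 3: k = 3, w = 1.048
After iteration 4: k = 4, w = 1.6384
Loop ends.

Final answer: 1.6384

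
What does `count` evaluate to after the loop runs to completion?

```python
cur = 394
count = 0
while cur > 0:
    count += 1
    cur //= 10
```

Let's trace through this code step by step.

Initialize: cur = 394
Initialize: count = 0
Entering loop: while cur > 0:
After iteration 1: cur = 39, count = 1
After iteration 2: cur = 3, count = 2
After iteration 3: cur = 0, count = 3
Loop ends.

Final answer: 3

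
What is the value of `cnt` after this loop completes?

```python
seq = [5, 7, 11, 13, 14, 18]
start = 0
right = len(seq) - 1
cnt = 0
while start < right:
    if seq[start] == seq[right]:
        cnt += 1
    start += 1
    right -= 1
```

Let's trace through this code step by step.

Initialize: seq = [5, 7, 11, 13, 14, 18]
Initialize: start = 0
Initialize: right = 5
Initialize: cnt = 0
Entering loop: while start < right:
After iteration 1: start = 1, right = 4, cnt = 0
After iteration 2: start = 2, right = 3, cnt = 0
After iteration 3: start = 3, right = 2, cnt = 0
Loop ends.

Final answer: 0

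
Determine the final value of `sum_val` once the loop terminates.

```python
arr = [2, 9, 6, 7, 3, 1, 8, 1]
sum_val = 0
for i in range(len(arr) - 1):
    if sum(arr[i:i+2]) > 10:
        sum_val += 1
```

Let's trace through this code step by step.

Initialize: arr = [2, 9, 6, 7, 3, 1, 8, 1]
Initialize: sum_val = 0
Entering loop: for i in range(len(arr) - 1):
After iteration 1: i = 0, sum_val = 1
After iteration 2: i = 1, sum_val = 2
After iteration 3: i = 2, sum_val = 3
After iteration 4: i = 3, sum_val = 3
After iteration 5: i = 4, sum_val = 3
After iteration 6: i = 5, sum_val = 3
After iteration 7: i = 6, sum_val = 3
Loop ends.

Final answer: 3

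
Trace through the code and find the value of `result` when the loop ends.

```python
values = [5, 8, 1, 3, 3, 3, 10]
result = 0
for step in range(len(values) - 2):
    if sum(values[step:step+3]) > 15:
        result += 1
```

Let's trace through this code step by step.

Initialize: values = [5, 8, 1, 3, 3, 3, 10]
Initialize: result = 0
Entering loop: for step in range(len(values) - 2):
After iteration 1: step = 0, result = 0
After iteration 2: step = 1, result = 0
After iteration 3: step = 2, result = 0
After iteration 4: step = 3, result = 0
After iteration 5: step = 4, result = 1
Loop ends.

Final answer: 1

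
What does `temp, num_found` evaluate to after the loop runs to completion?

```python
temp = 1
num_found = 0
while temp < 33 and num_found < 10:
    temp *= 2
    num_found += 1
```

Let's trace through this code step by step.

Initialize: temp = 1
Initialize: num_found = 0
Entering loop: while temp < 33 and num_found < 10:
After iteration 1: temp = 2, num_found = 1
After iteration 2: temp = 4, num_found = 2
After iteration 3: temp = 8, num_found = 3
After iteration 4: temp = 16, num_found = 4
After iteration 5: temp = 32, num_found = 5
After iteration 6: temp = 64, num_found = 6
Loop ends.

Final answer: 64, 6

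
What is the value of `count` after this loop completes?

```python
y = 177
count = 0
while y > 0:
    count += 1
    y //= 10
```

Let's trace through this code step by step.

Initialize: y = 177
Initialize: count = 0
Entering loop: while y > 0:
After iteration 1: y = 17, count = 1
After iteration 2: y = 1, count = 2
After iteration 3: y = 0, count = 3
Loop ends.

Final answer: 3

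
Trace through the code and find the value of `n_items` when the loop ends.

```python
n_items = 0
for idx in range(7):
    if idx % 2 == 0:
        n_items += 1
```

Let's trace through this code step by step.

Initialize: n_items = 0
Entering loop: for idx in range(7):
After iteration 1: idx = 0, n_items = 1
After iteration 2: idx = 1, n_items = 1
After iteration 3: idx = 2, n_items = 2
After iteration 4: idx = 3, n_items = 2
After iteration 5: idx = 4, n_items = 3
After iteration 6: idx = 5, n_items = 3
After iteration 7: idx = 6, n_items = 4
Loop ends.

Final answer: 4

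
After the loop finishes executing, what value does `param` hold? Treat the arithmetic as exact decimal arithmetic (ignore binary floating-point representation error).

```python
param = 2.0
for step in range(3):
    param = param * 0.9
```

Let's trace through this code step by step.

Initialize: param = 2.0
Entering loop: for step in range(3):
After iteration 1: step = 0, param = 1.8
After iteration 2: step = 1, param = 1.62
After iteration 3: step = 2, param = 1.458
Loop ends.

Final answer: 1.458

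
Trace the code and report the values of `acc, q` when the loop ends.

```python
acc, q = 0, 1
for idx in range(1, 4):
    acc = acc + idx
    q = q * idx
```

Let's trace through this code step by step.

Initialize: acc = 0
Initialize: q = 1
Entering loop: for idx in range(1, 4):
After iteration 1: idx = 1, acc = 1, q = 1
After iteration 2: idx = 2, acc = 3, q = 2
After iteration 3: idx = 3, acc = 6, q = 6
Loop ends.

Final answer: 6, 6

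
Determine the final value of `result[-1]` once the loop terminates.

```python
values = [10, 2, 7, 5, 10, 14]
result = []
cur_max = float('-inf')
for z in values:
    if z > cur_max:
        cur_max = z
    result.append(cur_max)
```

Let's trace through this code step by step.

Initialize: values = [10, 2, 7, 5, 10, 14]
Initialize: result = []
Initialize: cur_max = -inf
Entering loop: for z in values:
After iteration 1: z = 10, result = [10], cur_max = 10
After iteration 2: z = 2, result = [10, 10], cur_max = 10
After iteration 3: z = 7, result = [10, 10, 10], cur_max = 10
After iteration 4: z = 5, result = [10, 10, 10, 10], cur_max = 10
After iteration 5: z = 10, result = [10, 10, 10, 10, 10], cur_max = 10
After iteration 6: z = 14, result = [10, 10, 10, 10, 10, 14], cur_max = 14
Loop ends.
result[-1] = 14

Final answer: 14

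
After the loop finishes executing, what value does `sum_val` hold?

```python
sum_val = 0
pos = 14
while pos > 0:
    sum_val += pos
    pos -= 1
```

Let's trace through this code step by step.

Initialize: sum_val = 0
Initialize: pos = 14
Entering loop: while pos > 0:
After iteration 1: sum_val = 14, pos = 13
After iteration 2: sum_val = 27, pos = 12
After iteration 3: sum_val = 39, pos = 11
After iteration 4: sum_val = 50, pos = 10
After iteration 5: sum_val = 60, pos = 9
After iteration 6: sum_val = 69, pos = 8
After iteration 7: sum_val = 77, pos = 7
After iteration 8: sum_val = 84, pos = 6
After iteration 9: sum_val = 90, pos = 5
After iteration 10: sum_val = 95, pos = 4
After iteration 11: sum_val = 99, pos = 3
After iteration 12: sum_val = 102, pos = 2
After iteration 13: sum_val = 104, pos = 1
After iteration 14: sum_val = 105, pos = 0
Loop ends.

Final answer: 105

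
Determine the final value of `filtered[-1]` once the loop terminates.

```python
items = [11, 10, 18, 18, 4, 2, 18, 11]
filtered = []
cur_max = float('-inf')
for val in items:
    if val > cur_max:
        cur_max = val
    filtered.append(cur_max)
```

Let's trace through this code step by step.

Initialize: items = [11, 10, 18, 18, 4, 2, 18, 11]
Initialize: filtered = []
Initialize: cur_max = -inf
Entering loop: for val in items:
After iteration 1: val = 11, filtered = [11], cur_max = 11
After iteration 2: val = 10, filtered = [11, 11], cur_max = 11
After iteration 3: val = 18, filtered = [11, 11, 18], cur_max = 18
After iteration 4: val = 18, filtered = [11, 11, 18, 18], cur_max = 18
After iteration 5: val = 4, filtered = [11, 11, 18, 18, 18], cur_max = 18
After iteration 6: val = 2, filtered = [11, 11, 18, 18, 18, 18], cur_max = 18
After iteration 7: val = 18, filtered = [11, 11, 18, 18, 18, 18, 18], cur_max = 18
After iteration 8: val = 11, filtered = [11, 11, 18, 18, 18, 18, 18, 18], cur_max = 18
Loop ends.
filtered[-1] = 18

Final answer: 18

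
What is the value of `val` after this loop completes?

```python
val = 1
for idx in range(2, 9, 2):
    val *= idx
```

Let's trace through this code step by step.

Initialize: val = 1
Entering loop: for idx in range(2, 9, 2):
After iteration 1: idx = 2, val = 2
After iteration 2: idx = 4, val = 8
After iteration 3: idx = 6, val = 48
After iteration 4: idx = 8, val = 384
Loop ends.

Final answer: 384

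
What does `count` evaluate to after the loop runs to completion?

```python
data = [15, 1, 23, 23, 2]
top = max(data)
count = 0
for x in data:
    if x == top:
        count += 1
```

Let's trace through this code step by step.

Initialize: data = [15, 1, 23, 23, 2]
Initialize: top = 23
Initialize: count = 0
Entering loop: for x in data:
After iteration 1: x = 15, count = 0
After iteration 2: x = 1, count = 0
After iteration 3: x = 23, count = 1
After iteration 4: x = 23, count = 2
After iteration 5: x = 2, count = 2
Loop ends.

Final answer: 2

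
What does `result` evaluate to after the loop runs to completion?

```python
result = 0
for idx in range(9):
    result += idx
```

Let's trace through this code step by step.

Initialize: result = 0
Entering loop: for idx in range(9):
After iteration 1: idx = 0, result = 0
After iteration 2: idx = 1, result = 1
After iteration 3: idx = 2, result = 3
After iteration 4: idx = 3, result = 6
After iteration 5: idx = 4, result = 10
After iteration 6: idx = 5, result = 15
After iteration 7: idx = 6, result = 21
After iteration 8: idx = 7, result = 28
After iteration 9: idx = 8, result = 36
Loop ends.

Final answer: 36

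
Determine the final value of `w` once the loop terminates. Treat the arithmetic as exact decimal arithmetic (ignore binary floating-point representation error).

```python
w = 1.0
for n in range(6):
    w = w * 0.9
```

Let's trace through this code step by step.

Initialize: w = 1.0
Entering loop: for n in range(6):
After iteration 1: n = 0, w = 0.9
After iteration 2: n = 1, w = 0.81
After iteration 3: n = 2, w = 0.729
After iteration 4: n = 3, w = 0.6561
After iteration 5: n = 4, w = 0.59049
After iteration 6: n = 5, w = 0.531441
Loop ends.

Final answer: 0.531441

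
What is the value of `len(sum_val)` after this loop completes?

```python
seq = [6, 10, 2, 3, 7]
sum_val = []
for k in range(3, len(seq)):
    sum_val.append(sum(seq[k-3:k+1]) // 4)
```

Let's trace through this code step by step.

Initialize: seq = [6, 10, 2, 3, 7]
Initialize: sum_val = []
Entering loop: for k in range(3, len(seq)):
After iteration 1: k = 3, sum_val = [5]
After iteration 2: k = 4, sum_val = [5, 5]
Loop ends.
len(sum_val) = 2

Final answer: 2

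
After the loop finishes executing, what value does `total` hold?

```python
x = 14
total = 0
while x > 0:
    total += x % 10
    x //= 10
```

Let's trace through this code step by step.

Initialize: x = 14
Initialize: total = 0
Entering loop: while x > 0:
After iteration 1: x = 1, total = 4
After iteration 2: x = 0, total = 5
Loop ends.

Final answer: 5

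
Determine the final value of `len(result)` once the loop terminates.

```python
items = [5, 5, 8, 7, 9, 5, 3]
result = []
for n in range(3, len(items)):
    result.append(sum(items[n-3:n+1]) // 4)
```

Let's trace through this code step by step.

Initialize: items = [5, 5, 8, 7, 9, 5, 3]
Initialize: result = []
Entering loop: for n in range(3, len(items)):
After iteration 1: n = 3, result = [6]
After iteration 2: n = 4, result = [6, 7]
After iteration 3: n = 5, result = [6, 7, 7]
After iteration 4: n = 6, result = [6, 7, 7, 6]
Loop ends.
len(result) = 4

Final answer: 4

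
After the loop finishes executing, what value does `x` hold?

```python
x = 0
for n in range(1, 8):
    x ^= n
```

Let's trace through this code step by step.

Initialize: x = 0
Entering loop: for n in range(1, 8):
After iteration 1: n = 1, x = 1
After iteration 2: n = 2, x = 3
After iteration 3: n = 3, x = 0
After iteration 4: n = 4, x = 4
After iteration 5: n = 5, x = 1
After iteration 6: n = 6, x = 7
After iteration 7: n = 7, x = 0
Loop ends.

Final answer: 0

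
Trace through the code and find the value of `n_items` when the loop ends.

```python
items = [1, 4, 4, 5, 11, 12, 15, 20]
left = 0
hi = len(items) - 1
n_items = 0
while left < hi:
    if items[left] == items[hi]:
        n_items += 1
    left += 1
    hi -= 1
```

Let's trace through this code step by step.

Initialize: items = [1, 4, 4, 5, 11, 12, 15, 20]
Initialize: left = 0
Initialize: hi = 7
Initialize: n_items = 0
Entering loop: while left < hi:
After iteration 1: left = 1, hi = 6, n_items = 0
After iteration 2: left = 2, hi = 5, n_items = 0
After iteration 3: left = 3, hi = 4, n_items = 0
After iteration 4: left = 4, hi = 3, n_items = 0
Loop ends.

Final answer: 0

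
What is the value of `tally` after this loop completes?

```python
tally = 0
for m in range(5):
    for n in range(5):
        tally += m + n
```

Let's trace through this code step by step.

Initialize: tally = 0
Entering loop: for m in range(5):
After iteration 1: m = 0, tally = 10
After iteration 2: m = 1, tally = 25
After iteration 3: m = 2, tally = 45
After iteration 4: m = 3, tally = 70
After iteration 5: m = 4, tally = 100
Loop ends.

Final answer: 100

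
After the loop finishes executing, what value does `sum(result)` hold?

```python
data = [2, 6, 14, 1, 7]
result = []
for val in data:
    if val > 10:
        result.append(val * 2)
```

Let's trace through this code step by step.

Initialize: data = [2, 6, 14, 1, 7]
Initialize: result = []
Entering loop: for val in data:
After iteration 1: val = 2, result = []
After iteration 2: val = 6, result = []
After iteration 3: val = 14, result = [28]
After iteration 4: val = 1, result = [28]
After iteration 5: val = 7, result = [28]
Loop ends.
sum(result) = 28

Final answer: 28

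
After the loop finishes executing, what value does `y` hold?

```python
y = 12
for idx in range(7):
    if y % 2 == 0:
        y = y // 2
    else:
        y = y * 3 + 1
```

Let's trace through this code step by step.

Initialize: y = 12
Entering loop: for idx in range(7):
After iteration 1: idx = 0, y = 6
After iteration 2: idx = 1, y = 3
After iteration 3: idx = 2, y = 10
After iteration 4: idx = 3, y = 5
After iteration 5: idx = 4, y = 16
After iteration 6: idx = 5, y = 8
After iteration 7: idx = 6, y = 4
Loop ends.

Final answer: 4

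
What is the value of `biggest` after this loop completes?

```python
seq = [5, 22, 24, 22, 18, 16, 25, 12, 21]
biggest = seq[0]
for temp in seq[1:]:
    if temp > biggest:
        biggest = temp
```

Let's trace through this code step by step.

Initialize: seq = [5, 22, 24, 22, 18, 16, 25, 12, 21]
Initialize: biggest = 5
Entering loop: for temp in seq[1:]:
After iteration 1: temp = 22, biggest = 22
After iteration 2: temp = 24, biggest = 24
After iteration 3: temp = 22, biggest = 24
After iteration 4: temp = 18, biggest = 24
After iteration 5: temp = 16, biggest = 24
After iteration 6: temp = 25, biggest = 25
After iteration 7: temp = 12, biggest = 25
After iteration 8: temp = 21, biggest = 25
Loop ends.

Final answer: 25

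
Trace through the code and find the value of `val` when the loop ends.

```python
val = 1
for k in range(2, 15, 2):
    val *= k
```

Let's trace through this code step by step.

Initialize: val = 1
Entering loop: for k in range(2, 15, 2):
After iteration 1: k = 2, val = 2
After iteration 2: k = 4, val = 8
After iteration 3: k = 6, val = 48
After iteration 4: k = 8, val = 384
After iteration 5: k = 10, val = 3840
After iteration 6: k = 12, val = 46080
After iteration 7: k = 14, val = 645120
Loop ends.

Final answer: 645120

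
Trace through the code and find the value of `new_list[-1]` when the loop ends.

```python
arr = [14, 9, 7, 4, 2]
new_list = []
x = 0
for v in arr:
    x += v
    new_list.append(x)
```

Let's trace through this code step by step.

Initialize: arr = [14, 9, 7, 4, 2]
Initialize: new_list = []
Initialize: x = 0
Entering loop: for v in arr:
After iteration 1: v = 14, new_list = [14], x = 14
After iteration 2: v = 9, new_list = [14, 23], x = 23
After iteration 3: v = 7, new_list = [14, 23, 30], x = 30
After iteration 4: v = 4, new_list = [14, 23, 30, 34], x = 34
After iteration 5: v = 2, new_list = [14, 23, 30, 34, 36], x = 36
Loop ends.
new_list[-1] = 36

Final answer: 36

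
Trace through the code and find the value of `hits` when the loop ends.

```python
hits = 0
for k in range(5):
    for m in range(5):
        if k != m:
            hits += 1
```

Let's trace through this code step by step.

Initialize: hits = 0
Entering loop: for k in range(5):
After iteration 1: k = 0, hits = 4
After iteration 2: k = 1, hits = 8
After iteration 3: k = 2, hits = 12
After iteration 4: k = 3, hits = 16
After iteration 5: k = 4, hits = 20
Loop ends.

Final answer: 20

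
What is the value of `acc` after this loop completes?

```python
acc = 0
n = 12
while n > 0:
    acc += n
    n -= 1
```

Let's trace through this code step by step.

Initialize: acc = 0
Initialize: n = 12
Entering loop: while n > 0:
After iteration 1: acc = 12, n = 11
After iteration 2: acc = 23, n = 10
After iteration 3: acc = 33, n = 9
After iteration 4: acc = 42, n = 8
After iteration 5: acc = 50, n = 7
After iteration 6: acc = 57, n = 6
After iteration 7: acc = 63, n = 5
After iteration 8: acc = 68, n = 4
After iteration 9: acc = 72, n = 3
After iteration 10: acc = 75, n = 2
After iteration 11: acc = 77, n = 1
After iteration 12: acc = 78, n = 0
Loop ends.

Final answer: 78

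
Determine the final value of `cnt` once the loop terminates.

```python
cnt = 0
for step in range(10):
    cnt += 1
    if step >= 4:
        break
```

Let's trace through this code step by step.

Initialize: cnt = 0
Entering loop: for step in range(10):
After iteration 1: step = 0, cnt = 1
After iteration 2: step = 1, cnt = 2
After iteration 3: step = 2, cnt = 3
After iteration 4: step = 3, cnt = 4
After iteration 5: step = 4, cnt = 5
Loop ends.

Final answer: 5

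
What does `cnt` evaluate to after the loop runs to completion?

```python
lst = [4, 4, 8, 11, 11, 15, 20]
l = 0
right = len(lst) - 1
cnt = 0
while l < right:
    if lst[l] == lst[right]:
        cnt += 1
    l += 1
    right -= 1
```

Let's trace through this code step by step.

Initialize: lst = [4, 4, 8, 11, 11, 15, 20]
Initialize: l = 0
Initialize: right = 6
Initialize: cnt = 0
Entering loop: while l < right:
After iteration 1: l = 1, right = 5, cnt = 0
After iteration 2: l = 2, right = 4, cnt = 0
After iteration 3: l = 3, right = 3, cnt = 0
Loop ends.

Final answer: 0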